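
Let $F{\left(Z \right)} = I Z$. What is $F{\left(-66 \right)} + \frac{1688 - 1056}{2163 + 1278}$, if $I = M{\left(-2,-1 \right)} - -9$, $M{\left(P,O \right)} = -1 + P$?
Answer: $- \frac{1362004}{3441} \approx -395.82$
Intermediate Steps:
$I = 6$ ($I = \left(-1 - 2\right) - -9 = -3 + 9 = 6$)
$F{\left(Z \right)} = 6 Z$
$F{\left(-66 \right)} + \frac{1688 - 1056}{2163 + 1278} = 6 \left(-66\right) + \frac{1688 - 1056}{2163 + 1278} = -396 + \frac{632}{3441} = - \frac{1362004}{3441}$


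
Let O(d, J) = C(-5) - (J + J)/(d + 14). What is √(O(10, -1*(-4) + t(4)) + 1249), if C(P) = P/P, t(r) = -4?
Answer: 25*√2 ≈ 35.355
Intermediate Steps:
C(P) = 1
O(d, J) = 1 - 2*J/(14 + d) (O(d, J) = 1 - (J + J)/(d + 14) = 1 - 2*J/(14 + d))
√(O(10, -1*(-4) + t(4)) + 1249) = √((14 + 10 - 2*(-1*(-4) - 4))/(14 + 10) + 1249) = √((14 + 10 - 2*(4 - 4))/24 + 1249) = √((14 + 10 - 2*0)/24 + 1249) = √((14 + 10 + 0)/24 + 1249) = √((1/24)*24 + 1249) = √(1 + 1249) = √1250 = 25*√2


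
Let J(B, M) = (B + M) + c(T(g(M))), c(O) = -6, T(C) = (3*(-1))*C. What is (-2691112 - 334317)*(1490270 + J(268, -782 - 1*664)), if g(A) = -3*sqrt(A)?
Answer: -4505123967894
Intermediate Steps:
T(C) = -3*C
J(B, M) = -6 + B + M (J(B, M) = (B + M) - 6 = -6 + B + M)
(-2691112 - 334317)*(1490270 + J(268, -782 - 1*664)) = (-2691112 - 334317)*(1490270 + (-6 + 268 + (-782 - 1*664))) = -3025429*(1490270 + (-6 + 268 + (-782 - 664))) = -3025429*(1490270 + (-6 + 268 - 1446)) = -3025429*(1490270 - 1184) = -3025429*1489086 = -4505123967894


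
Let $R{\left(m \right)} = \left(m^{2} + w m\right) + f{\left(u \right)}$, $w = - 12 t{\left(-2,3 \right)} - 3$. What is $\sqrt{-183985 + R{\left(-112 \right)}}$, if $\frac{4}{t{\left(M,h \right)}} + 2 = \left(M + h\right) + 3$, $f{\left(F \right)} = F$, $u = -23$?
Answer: $2 i \sqrt{42110} \approx 410.41 i$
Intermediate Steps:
$t{\left(M,h \right)} = \frac{4}{1 + M + h}$ ($t{\left(M,h \right)} = \frac{4}{-2 + \left(\left(M + h\right) + 3\right)} = \frac{4}{-2 + \left(3 + M + h\right)} = \frac{4}{1 + M + h}$)
$w = -27$ ($w = - 12 \frac{4}{1 - 2 + 3} - 3 = - 12 \cdot \frac{4}{2} - 3 = - 12 \cdot 4 \cdot \frac{1}{2} - 3 = \left(-12\right) 2 - 3 = -24 - 3 = -27$)
$R{\left(m \right)} = -23 + m^{2} - 27 m$ ($R{\left(m \right)} = \left(m^{2} - 27 m\right) - 23 = -23 + m^{2} - 27 m$)
$\sqrt{-183985 + R{\left(-112 \right)}} = \sqrt{-183985 - \left(-3001 - 12544\right)} = \sqrt{-183985 + \left(-23 + 12544 + 3024\right)} = \sqrt{-183985 + 15545} = \sqrt{-168440} = 2 i \sqrt{42110}$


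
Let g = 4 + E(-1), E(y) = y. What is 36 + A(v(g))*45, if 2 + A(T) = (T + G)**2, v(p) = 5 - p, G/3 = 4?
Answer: 8766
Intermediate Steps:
G = 12 (G = 3*4 = 12)
g = 3 (g = 4 - 1 = 3)
A(T) = -2 + (12 + T)**2 (A(T) = -2 + (T + 12)**2 = -2 + (12 + T)**2)
36 + A(v(g))*45 = 36 + (-2 + (12 + (5 - 1*3))**2)*45 = 36 + (-2 + (12 + (5 - 3))**2)*45 = 36 + (-2 + (12 + 2)**2)*45 = 36 + (-2 + 14**2)*45 = 36 + (-2 + 196)*45 = 36 + 194*45 = 36 + 8730 = 8766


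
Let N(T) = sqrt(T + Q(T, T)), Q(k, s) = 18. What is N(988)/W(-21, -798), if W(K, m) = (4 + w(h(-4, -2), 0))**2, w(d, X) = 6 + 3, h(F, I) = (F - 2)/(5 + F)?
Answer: sqrt(1006)/169 ≈ 0.18768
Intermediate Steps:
h(F, I) = (-2 + F)/(5 + F)
w(d, X) = 9
N(T) = sqrt(18 + T) (N(T) = sqrt(T + 18) = sqrt(18 + T))
W(K, m) = 169 (W(K, m) = (4 + 9)**2 = 13**2 = 169)
N(988)/W(-21, -798) = sqrt(18 + 988)/169 = sqrt(1006)*(1/169) = sqrt(1006)/169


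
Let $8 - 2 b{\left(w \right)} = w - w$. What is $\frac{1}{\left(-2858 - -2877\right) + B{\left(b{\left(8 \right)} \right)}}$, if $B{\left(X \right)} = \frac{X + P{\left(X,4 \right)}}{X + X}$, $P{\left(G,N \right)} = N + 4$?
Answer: $\frac{2}{41} \approx 0.048781$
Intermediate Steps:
$b{\left(w \right)} = 4$ ($b{\left(w \right)} = 4 - \frac{w - w}{2} = 4 - 0 = 4 + 0 = 4$)
$P{\left(G,N \right)} = 4 + N$
$B{\left(X \right)} = \frac{8 + X}{2 X}$ ($B{\left(X \right)} = \frac{X + \left(4 + 4\right)}{X + X} = \frac{X + 8}{2 X} = \left(8 + X\right) \frac{1}{2 X} = \frac{8 + X}{2 X}$)
$\frac{1}{\left(-2858 - -2877\right) + B{\left(b{\left(8 \right)} \right)}} = \frac{1}{\left(-2858 - -2877\right) + \frac{8 + 4}{2 \cdot 4}} = \frac{1}{\left(-2858 + 2877\right) + \frac{1}{2} \cdot \frac{1}{4} \cdot 12} = \frac{1}{19 + \frac{3}{2}} = \frac{1}{\frac{41}{2}} = \frac{2}{41}$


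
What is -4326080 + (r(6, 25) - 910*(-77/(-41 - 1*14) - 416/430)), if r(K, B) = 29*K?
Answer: -186030884/43 ≈ -4.3263e+6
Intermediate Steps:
-4326080 + (r(6, 25) - 910*(-77/(-41 - 1*14) - 416/430)) = -4326080 + (29*6 - 910*(-77/(-41 - 1*14) - 416/430)) = -4326080 + (174 - 910*(-77/(-41 - 14) - 416*1/430)) = -4326080 + (174 - 910*(-77/(-55) - 208/215)) = -4326080 + (174 - 910*(-77*(-1/55) - 208/215)) = -4326080 + (174 - 910*(7/5 - 208/215)) = -4326080 + (174 - 910*93/215) = -4326080 + (174 - 16926/43) = -4326080 - 9444/43 = -186030884/43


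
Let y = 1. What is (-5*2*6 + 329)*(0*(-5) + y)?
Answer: 269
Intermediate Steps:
(-5*2*6 + 329)*(0*(-5) + y) = (-5*2*6 + 329)*(0*(-5) + 1) = (-10*6 + 329)*(0 + 1) = (-60 + 329)*1 = 269*1 = 269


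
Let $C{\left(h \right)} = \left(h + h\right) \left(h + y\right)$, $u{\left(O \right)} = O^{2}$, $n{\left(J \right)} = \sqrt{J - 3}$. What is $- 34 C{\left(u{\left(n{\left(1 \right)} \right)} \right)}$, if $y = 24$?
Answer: $2992$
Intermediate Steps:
$n{\left(J \right)} = \sqrt{-3 + J}$
$C{\left(h \right)} = 2 h \left(24 + h\right)$ ($C{\left(h \right)} = \left(h + h\right) \left(h + 24\right) = 2 h \left(24 + h\right)$)
$- 34 C{\left(u{\left(n{\left(1 \right)} \right)} \right)} = - 34 \cdot 2 \left(\sqrt{-3 + 1}\right)^{2} \left(24 + \left(\sqrt{-3 + 1}\right)^{2}\right) = - 34 \cdot 2 \left(\sqrt{-2}\right)^{2} \left(24 + \left(\sqrt{-2}\right)^{2}\right) = - 34 \cdot 2 \left(i \sqrt{2}\right)^{2} \left(24 + \left(i \sqrt{2}\right)^{2}\right) = - 34 \cdot 2 \left(-2\right) \left(24 - 2\right) = - 34 \cdot 2 \left(-2\right) 22 = \left(-34\right) \left(-88\right) = 2992$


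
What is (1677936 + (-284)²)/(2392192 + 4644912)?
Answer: 109912/439819 ≈ 0.24990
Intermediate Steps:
(1677936 + (-284)²)/(2392192 + 4644912) = (1677936 + 80656)/7037104 = 1758592*(1/7037104) = 109912/439819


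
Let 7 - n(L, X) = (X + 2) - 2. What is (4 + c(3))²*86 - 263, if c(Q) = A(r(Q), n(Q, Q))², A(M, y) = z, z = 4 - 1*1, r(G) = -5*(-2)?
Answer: 14271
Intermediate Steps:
n(L, X) = 7 - X (n(L, X) = 7 - ((X + 2) - 2) = 7 - ((2 + X) - 2) = 7 - X)
r(G) = 10
z = 3 (z = 4 - 1 = 3)
A(M, y) = 3
c(Q) = 9 (c(Q) = 3² = 9)
(4 + c(3))²*86 - 263 = (4 + 9)²*86 - 263 = 13²*86 - 263 = 169*86 - 263 = 14534 - 263 = 14271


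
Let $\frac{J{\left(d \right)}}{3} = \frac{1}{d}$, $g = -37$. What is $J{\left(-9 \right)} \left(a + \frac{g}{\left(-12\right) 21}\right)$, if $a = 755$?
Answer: $- \frac{190297}{756} \approx -251.72$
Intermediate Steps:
$J{\left(d \right)} = \frac{3}{d}$
$J{\left(-9 \right)} \left(a + \frac{g}{\left(-12\right) 21}\right) = \frac{3}{-9} \left(755 - \frac{37}{\left(-12\right) 21}\right) = 3 \left(- \frac{1}{9}\right) \left(755 - \frac{37}{-252}\right) = - \frac{755 - - \frac{37}{252}}{3} = - \frac{755 + \frac{37}{252}}{3} = \left(- \frac{1}{3}\right) \frac{190297}{252} = - \frac{190297}{756}$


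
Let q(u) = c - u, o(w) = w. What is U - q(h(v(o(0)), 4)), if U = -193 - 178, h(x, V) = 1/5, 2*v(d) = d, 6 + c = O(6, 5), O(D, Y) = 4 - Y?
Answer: -1819/5 ≈ -363.80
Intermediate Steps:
c = -7 (c = -6 + (4 - 1*5) = -6 + (4 - 5) = -6 - 1 = -7)
v(d) = d/2
h(x, V) = ⅕
q(u) = -7 - u
U = -371
U - q(h(v(o(0)), 4)) = -371 - (-7 - 1*⅕) = -371 - (-7 - ⅕) = -371 - 1*(-36/5) = -371 + 36/5 = -1819/5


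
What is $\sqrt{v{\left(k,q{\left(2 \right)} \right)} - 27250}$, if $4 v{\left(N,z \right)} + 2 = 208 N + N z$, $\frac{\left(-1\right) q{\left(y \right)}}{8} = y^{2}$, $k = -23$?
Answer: $\frac{5 i \sqrt{4522}}{2} \approx 168.11 i$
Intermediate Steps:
$q{\left(y \right)} = - 8 y^{2}$
$v{\left(N,z \right)} = - \frac{1}{2} + 52 N + \frac{N z}{4}$ ($v{\left(N,z \right)} = - \frac{1}{2} + \frac{208 N + N z}{4} = - \frac{1}{2} + \left(52 N + \frac{N z}{4}\right) = - \frac{1}{2} + 52 N + \frac{N z}{4}$)
$\sqrt{v{\left(k,q{\left(2 \right)} \right)} - 27250} = \sqrt{\left(- \frac{1}{2} + 52 \left(-23\right) + \frac{1}{4} \left(-23\right) \left(- 8 \cdot 2^{2}\right)\right) - 27250} = \sqrt{\left(- \frac{1}{2} - 1196 + \frac{1}{4} \left(-23\right) \left(\left(-8\right) 4\right)\right) - 27250} = \sqrt{\left(- \frac{1}{2} - 1196 + \frac{1}{4} \left(-23\right) \left(-32\right)\right) - 27250} = \sqrt{\left(- \frac{1}{2} - 1196 + 184\right) - 27250} = \sqrt{- \frac{2025}{2} - 27250} = \sqrt{- \frac{56525}{2}} = \frac{5 i \sqrt{4522}}{2}$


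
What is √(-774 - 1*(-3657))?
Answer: 31*√3 ≈ 53.694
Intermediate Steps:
√(-774 - 1*(-3657)) = √(-774 + 3657) = √2883 = 31*√3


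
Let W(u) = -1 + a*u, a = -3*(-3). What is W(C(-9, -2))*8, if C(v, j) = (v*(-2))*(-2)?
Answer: -2600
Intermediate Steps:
C(v, j) = 4*v (C(v, j) = -2*v*(-2) = 4*v)
a = 9
W(u) = -1 + 9*u
W(C(-9, -2))*8 = (-1 + 9*(4*(-9)))*8 = (-1 + 9*(-36))*8 = (-1 - 324)*8 = -325*8 = -2600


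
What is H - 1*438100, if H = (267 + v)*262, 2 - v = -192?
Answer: -317318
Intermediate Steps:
v = 194 (v = 2 - 1*(-192) = 2 + 192 = 194)
H = 120782 (H = (267 + 194)*262 = 461*262 = 120782)
H - 1*438100 = 120782 - 1*438100 = 120782 - 438100 = -317318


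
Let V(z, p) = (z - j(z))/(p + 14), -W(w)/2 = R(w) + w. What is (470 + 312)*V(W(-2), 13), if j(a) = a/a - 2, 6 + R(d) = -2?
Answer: 5474/9 ≈ 608.22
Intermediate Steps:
R(d) = -8 (R(d) = -6 - 2 = -8)
j(a) = -1 (j(a) = 1 - 2 = -1)
W(w) = 16 - 2*w (W(w) = -2*(-8 + w) = 16 - 2*w)
V(z, p) = (1 + z)/(14 + p) (V(z, p) = (z - 1*(-1))/(p + 14) = (z + 1)/(14 + p) = (1 + z)/(14 + p))
(470 + 312)*V(W(-2), 13) = (470 + 312)*((1 + (16 - 2*(-2)))/(14 + 13)) = 782*((1 + (16 + 4))/27) = 782*((1 + 20)/27) = 782*((1/27)*21) = 782*(7/9) = 5474/9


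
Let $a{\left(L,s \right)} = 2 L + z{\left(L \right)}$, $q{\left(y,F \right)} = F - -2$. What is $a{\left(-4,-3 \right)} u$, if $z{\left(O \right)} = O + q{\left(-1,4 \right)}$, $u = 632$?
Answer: $-3792$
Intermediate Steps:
$q{\left(y,F \right)} = 2 + F$ ($q{\left(y,F \right)} = F + 2 = 2 + F$)
$z{\left(O \right)} = 6 + O$ ($z{\left(O \right)} = O + \left(2 + 4\right) = O + 6 = 6 + O$)
$a{\left(L,s \right)} = 6 + 3 L$ ($a{\left(L,s \right)} = 2 L + \left(6 + L\right) = 6 + 3 L$)
$a{\left(-4,-3 \right)} u = \left(6 + 3 \left(-4\right)\right) 632 = \left(6 - 12\right) 632 = \left(-6\right) 632 = -3792$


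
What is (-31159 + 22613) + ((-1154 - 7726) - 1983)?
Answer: -19409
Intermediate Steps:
(-31159 + 22613) + ((-1154 - 7726) - 1983) = -8546 + (-8880 - 1983) = -8546 - 10863 = -19409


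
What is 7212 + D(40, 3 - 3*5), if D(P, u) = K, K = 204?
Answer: 7416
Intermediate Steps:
D(P, u) = 204
7212 + D(40, 3 - 3*5) = 7212 + 204 = 7416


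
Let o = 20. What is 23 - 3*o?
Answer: -37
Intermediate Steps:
23 - 3*o = 23 - 3*20 = 23 - 60 = -37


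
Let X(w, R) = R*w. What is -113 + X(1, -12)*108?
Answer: -1409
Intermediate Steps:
-113 + X(1, -12)*108 = -113 - 12*1*108 = -113 - 12*108 = -113 - 1296 = -1409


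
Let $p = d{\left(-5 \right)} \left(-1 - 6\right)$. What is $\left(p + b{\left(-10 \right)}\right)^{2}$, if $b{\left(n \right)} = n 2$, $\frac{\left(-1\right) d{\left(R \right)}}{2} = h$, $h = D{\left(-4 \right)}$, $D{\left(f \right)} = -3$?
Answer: $3844$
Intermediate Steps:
$h = -3$
$d{\left(R \right)} = 6$ ($d{\left(R \right)} = \left(-2\right) \left(-3\right) = 6$)
$p = -42$ ($p = 6 \left(-1 - 6\right) = 6 \left(-7\right) = -42$)
$b{\left(n \right)} = 2 n$
$\left(p + b{\left(-10 \right)}\right)^{2} = \left(-42 + 2 \left(-10\right)\right)^{2} = \left(-42 - 20\right)^{2} = \left(-62\right)^{2} = 3844$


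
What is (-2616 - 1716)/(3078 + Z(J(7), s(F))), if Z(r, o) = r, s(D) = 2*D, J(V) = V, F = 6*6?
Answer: -4332/3085 ≈ -1.4042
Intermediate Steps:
F = 36
(-2616 - 1716)/(3078 + Z(J(7), s(F))) = (-2616 - 1716)/(3078 + 7) = -4332/3085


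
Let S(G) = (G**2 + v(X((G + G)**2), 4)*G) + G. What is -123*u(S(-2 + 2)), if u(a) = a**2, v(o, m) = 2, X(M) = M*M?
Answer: 0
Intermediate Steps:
X(M) = M**2
S(G) = G**2 + 3*G (S(G) = (G**2 + 2*G) + G = G**2 + 3*G)
-123*u(S(-2 + 2)) = -123*(-2 + 2)**2*(3 + (-2 + 2))**2 = -123*(0*(3 + 0))**2 = -123*(0*3)**2 = -123*0**2 = -123*0 = 0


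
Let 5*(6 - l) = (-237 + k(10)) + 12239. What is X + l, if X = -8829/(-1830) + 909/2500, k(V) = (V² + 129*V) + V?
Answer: -407054801/152500 ≈ -2669.2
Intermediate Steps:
k(V) = V² + 130*V
l = -13372/5 (l = 6 - ((-237 + 10*(130 + 10)) + 12239)/5 = 6 - ((-237 + 10*140) + 12239)/5 = 6 - ((-237 + 1400) + 12239)/5 = 6 - (1163 + 12239)/5 = 6 - ⅕*13402 = 6 - 13402/5 = -13372/5 ≈ -2674.4)
X = 791199/152500 (X = -8829*(-1/1830) + 909*(1/2500) = 2943/610 + 909/2500 = 791199/152500 ≈ 5.1882)
X + l = 791199/152500 - 13372/5 = -407054801/152500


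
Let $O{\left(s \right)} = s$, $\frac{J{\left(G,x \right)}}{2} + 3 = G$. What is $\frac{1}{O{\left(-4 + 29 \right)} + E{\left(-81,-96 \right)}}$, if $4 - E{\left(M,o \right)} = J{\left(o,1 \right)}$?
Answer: $\frac{1}{227} \approx 0.0044053$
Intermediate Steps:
$J{\left(G,x \right)} = -6 + 2 G$
$E{\left(M,o \right)} = 10 - 2 o$ ($E{\left(M,o \right)} = 4 - \left(-6 + 2 o\right) = 10 - 2 o$)
$\frac{1}{O{\left(-4 + 29 \right)} + E{\left(-81,-96 \right)}} = \frac{1}{\left(-4 + 29\right) + \left(10 - -192\right)} = \frac{1}{25 + \left(10 + 192\right)} = \frac{1}{25 + 202} = \frac{1}{227}$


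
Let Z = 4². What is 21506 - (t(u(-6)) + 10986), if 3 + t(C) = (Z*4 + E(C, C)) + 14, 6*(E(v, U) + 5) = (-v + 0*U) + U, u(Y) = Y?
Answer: 10450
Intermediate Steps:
E(v, U) = -5 - v/6 + U/6 (E(v, U) = -5 + ((-v + 0*U) + U)/6 = -5 + ((-v + 0) + U)/6 = -5 + (-v + U)/6 = -5 + (U - v)/6 = -5 + (-v/6 + U/6) = -5 - v/6 + U/6)
Z = 16
t(C) = 70 (t(C) = -3 + ((16*4 + (-5 - C/6 + C/6)) + 14) = -3 + ((64 - 5) + 14) = -3 + (59 + 14) = -3 + 73 = 70)
21506 - (t(u(-6)) + 10986) = 21506 - (70 + 10986) = 21506 - 1*11056 = 21506 - 11056 = 10450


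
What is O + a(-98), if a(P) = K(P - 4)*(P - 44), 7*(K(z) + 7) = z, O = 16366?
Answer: 136004/7 ≈ 19429.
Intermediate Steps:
K(z) = -7 + z/7
a(P) = (-44 + P)*(-53/7 + P/7) (a(P) = (-7 + (P - 4)/7)*(P - 44) = (-7 + (-4 + P)/7)*(-44 + P) = (-7 + (-4/7 + P/7))*(-44 + P) = (-53/7 + P/7)*(-44 + P) = (-44 + P)*(-53/7 + P/7))
O + a(-98) = 16366 + (-53 - 98)*(-44 - 98)/7 = 16366 + (⅐)*(-151)*(-142) = 16366 + 21442/7 = 136004/7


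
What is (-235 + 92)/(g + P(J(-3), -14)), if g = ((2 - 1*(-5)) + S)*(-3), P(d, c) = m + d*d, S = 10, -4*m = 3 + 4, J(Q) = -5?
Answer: 572/111 ≈ 5.1532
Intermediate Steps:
m = -7/4 (m = -(3 + 4)/4 = -¼*7 = -7/4 ≈ -1.7500)
P(d, c) = -7/4 + d² (P(d, c) = -7/4 + d*d = -7/4 + d²)
g = -51 (g = ((2 - 1*(-5)) + 10)*(-3) = ((2 + 5) + 10)*(-3) = (7 + 10)*(-3) = 17*(-3) = -51)
(-235 + 92)/(g + P(J(-3), -14)) = (-235 + 92)/(-51 + (-7/4 + (-5)²)) = -143/(-51 + (-7/4 + 25)) = -143/(-51 + 93/4) = -143/(-111/4) = -143*(-4/111) = 572/111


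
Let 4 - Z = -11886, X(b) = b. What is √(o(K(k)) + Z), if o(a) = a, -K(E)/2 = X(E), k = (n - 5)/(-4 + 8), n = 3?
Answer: √11891 ≈ 109.05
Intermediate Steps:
Z = 11890 (Z = 4 - 1*(-11886) = 4 + 11886 = 11890)
k = -½ (k = (3 - 5)/(-4 + 8) = -2/4 = -2*¼ = -½ ≈ -0.50000)
K(E) = -2*E
√(o(K(k)) + Z) = √(-2*(-½) + 11890) = √(1 + 11890) = √11891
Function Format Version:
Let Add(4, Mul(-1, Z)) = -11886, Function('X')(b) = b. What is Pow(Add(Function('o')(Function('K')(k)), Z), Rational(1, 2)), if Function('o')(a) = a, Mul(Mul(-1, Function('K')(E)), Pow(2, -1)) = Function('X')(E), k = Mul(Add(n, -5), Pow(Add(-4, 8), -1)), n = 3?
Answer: Pow(11891, Rational(1, 2)) ≈ 109.05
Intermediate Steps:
Z = 11890 (Z = Add(4, Mul(-1, -11886)) = Add(4, 11886) = 11890)
k = Rational(-1, 2) (k = Mul(Add(3, -5), Pow(Add(-4, 8), -1)) = Mul(-2, Pow(4, -1)) = Mul(-2, Rational(1, 4)) = Rational(-1, 2) ≈ -0.50000)
Function('K')(E) = Mul(-2, E)
Pow(Add(Function('o')(Function('K')(k)), Z), Rational(1, 2)) = Pow(Add(Mul(-2, Rational(-1, 2)), 11890), Rational(1, 2)) = Pow(Add(1, 11890), Rational(1, 2)) = Pow(11891, Rational(1, 2))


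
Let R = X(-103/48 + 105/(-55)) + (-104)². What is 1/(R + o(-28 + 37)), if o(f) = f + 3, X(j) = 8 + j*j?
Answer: 278784/3025487305 ≈ 9.2145e-5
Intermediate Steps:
X(j) = 8 + j²
R = 3022141897/278784 (R = (8 + (-103/48 + 105/(-55))²) + (-104)² = (8 + (-103*1/48 + 105*(-1/55))²) + 10816 = (8 + (-103/48 - 21/11)²) + 10816 = (8 + (-2141/528)²) + 10816 = (8 + 4583881/278784) + 10816 = 6814153/278784 + 10816 = 3022141897/278784 ≈ 10840.)
o(f) = 3 + f
1/(R + o(-28 + 37)) = 1/(3022141897/278784 + (3 + (-28 + 37))) = 1/(3022141897/278784 + (3 + 9)) = 1/(3022141897/278784 + 12) = 1/(3025487305/278784) = 278784/3025487305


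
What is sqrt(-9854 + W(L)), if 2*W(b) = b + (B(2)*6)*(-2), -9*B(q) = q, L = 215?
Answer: I*sqrt(350826)/6 ≈ 98.718*I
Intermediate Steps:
B(q) = -q/9
W(b) = 4/3 + b/2 (W(b) = (b + (-1/9*2*6)*(-2))/2 = (b - 2/9*6*(-2))/2 = (b - 4/3*(-2))/2 = (b + 8/3)/2 = (8/3 + b)/2 = 4/3 + b/2)
sqrt(-9854 + W(L)) = sqrt(-9854 + (4/3 + (1/2)*215)) = sqrt(-9854 + (4/3 + 215/2)) = sqrt(-9854 + 653/6) = sqrt(-58471/6) = I*sqrt(350826)/6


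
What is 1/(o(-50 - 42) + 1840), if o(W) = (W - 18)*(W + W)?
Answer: 1/22080 ≈ 4.5290e-5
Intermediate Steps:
o(W) = 2*W*(-18 + W) (o(W) = (-18 + W)*(2*W) = 2*W*(-18 + W))
1/(o(-50 - 42) + 1840) = 1/(2*(-50 - 42)*(-18 + (-50 - 42)) + 1840) = 1/(2*(-92)*(-18 - 92) + 1840) = 1/(2*(-92)*(-110) + 1840) = 1/(20240 + 1840) = 1/22080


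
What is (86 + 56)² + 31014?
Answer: 51178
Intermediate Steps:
(86 + 56)² + 31014 = 142² + 31014 = 20164 + 31014 = 51178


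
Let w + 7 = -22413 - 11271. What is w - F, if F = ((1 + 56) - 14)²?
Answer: -35540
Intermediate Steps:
w = -33691 (w = -7 + (-22413 - 11271) = -7 - 33684 = -33691)
F = 1849 (F = (57 - 14)² = 43² = 1849)
w - F = -33691 - 1*1849 = -33691 - 1849 = -35540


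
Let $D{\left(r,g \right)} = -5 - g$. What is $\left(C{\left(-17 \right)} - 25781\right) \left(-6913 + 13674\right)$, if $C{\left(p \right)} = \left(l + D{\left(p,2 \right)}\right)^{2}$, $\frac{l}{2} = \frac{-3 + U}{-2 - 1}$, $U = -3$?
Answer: $-174244492$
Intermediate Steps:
$l = 4$ ($l = 2 \frac{-3 - 3}{-2 - 1} = 2 \left(- \frac{6}{-3}\right) = 2 \left(\left(-6\right) \left(- \frac{1}{3}\right)\right) = 2 \cdot 2 = 4$)
$C{\left(p \right)} = 9$ ($C{\left(p \right)} = \left(4 - 7\right)^{2} = \left(-3\right)^{2} = 9$)
$\left(C{\left(-17 \right)} - 25781\right) \left(-6913 + 13674\right) = \left(9 - 25781\right) \left(-6913 + 13674\right) = \left(-25772\right) 6761 = -174244492$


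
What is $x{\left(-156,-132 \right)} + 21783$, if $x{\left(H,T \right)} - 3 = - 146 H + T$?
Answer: $44430$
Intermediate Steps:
$x{\left(H,T \right)} = 3 + T - 146 H$ ($x{\left(H,T \right)} = 3 - \left(- T + 146 H\right) = 3 + T - 146 H$)
$x{\left(-156,-132 \right)} + 21783 = \left(3 - 132 - -22776\right) + 21783 = \left(3 - 132 + 22776\right) + 21783 = 22647 + 21783 = 44430$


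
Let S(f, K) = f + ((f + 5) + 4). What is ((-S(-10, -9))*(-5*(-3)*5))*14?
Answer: 11550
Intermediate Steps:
S(f, K) = 9 + 2*f (S(f, K) = f + ((5 + f) + 4) = f + (9 + f) = 9 + 2*f)
((-S(-10, -9))*(-5*(-3)*5))*14 = ((-(9 + 2*(-10)))*(-5*(-3)*5))*14 = ((-(9 - 20))*(15*5))*14 = (-1*(-11)*75)*14 = (11*75)*14 = 825*14 = 11550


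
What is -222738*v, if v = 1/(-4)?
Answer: 111369/2 ≈ 55685.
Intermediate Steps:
v = -¼ ≈ -0.25000
-222738*v = -222738*(-1)/4 = -74246*(-¾) = 111369/2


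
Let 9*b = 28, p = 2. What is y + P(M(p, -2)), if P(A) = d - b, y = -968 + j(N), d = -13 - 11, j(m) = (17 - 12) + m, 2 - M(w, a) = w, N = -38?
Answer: -9253/9 ≈ -1028.1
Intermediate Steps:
M(w, a) = 2 - w
j(m) = 5 + m
d = -24
b = 28/9 (b = (⅑)*28 = 28/9 ≈ 3.1111)
y = -1001 (y = -968 + (5 - 38) = -968 - 33 = -1001)
P(A) = -244/9 (P(A) = -24 - 1*28/9 = -24 - 28/9 = -244/9)
y + P(M(p, -2)) = -1001 - 244/9 = -9253/9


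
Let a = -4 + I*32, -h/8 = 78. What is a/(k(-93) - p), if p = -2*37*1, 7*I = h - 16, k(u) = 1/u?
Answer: -1907244/48167 ≈ -39.596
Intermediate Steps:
h = -624 (h = -8*78 = -624)
I = -640/7 (I = (-624 - 16)/7 = (1/7)*(-640) = -640/7 ≈ -91.429)
p = -74 (p = -74*1 = -74)
a = -20508/7 (a = -4 - 640/7*32 = -4 - 20480/7 = -20508/7 ≈ -2929.7)
a/(k(-93) - p) = -20508/(7*(1/(-93) - 1*(-74))) = -20508/(7*(-1/93 + 74)) = -20508/(7*6881/93) = -20508/7*93/6881 = -1907244/48167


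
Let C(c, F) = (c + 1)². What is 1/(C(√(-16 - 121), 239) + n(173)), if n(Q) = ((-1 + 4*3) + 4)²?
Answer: 89/8469 - 2*I*√137/8469 ≈ 0.010509 - 0.0027641*I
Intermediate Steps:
n(Q) = 225 (n(Q) = ((-1 + 12) + 4)² = (11 + 4)² = 15² = 225)
C(c, F) = (1 + c)²
1/(C(√(-16 - 121), 239) + n(173)) = 1/((1 + √(-16 - 121))² + 225) = 1/((1 + √(-137))² + 225) = 1/((1 + I*√137)² + 225) = 1/(225 + (1 + I*√137)²)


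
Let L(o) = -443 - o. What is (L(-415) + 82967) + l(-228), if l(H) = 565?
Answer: 83504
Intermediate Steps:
(L(-415) + 82967) + l(-228) = ((-443 - 1*(-415)) + 82967) + 565 = ((-443 + 415) + 82967) + 565 = (-28 + 82967) + 565 = 82939 + 565 = 83504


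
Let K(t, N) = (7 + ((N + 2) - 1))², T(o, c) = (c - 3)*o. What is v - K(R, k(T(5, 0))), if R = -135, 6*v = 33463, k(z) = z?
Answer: 33169/6 ≈ 5528.2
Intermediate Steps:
T(o, c) = o*(-3 + c) (T(o, c) = (-3 + c)*o = o*(-3 + c))
v = 33463/6 (v = (⅙)*33463 = 33463/6 ≈ 5577.2)
K(t, N) = (8 + N)² (K(t, N) = (7 + ((2 + N) - 1))² = (7 + (1 + N))² = (8 + N)²)
v - K(R, k(T(5, 0))) = 33463/6 - (8 + 5*(-3 + 0))² = 33463/6 - (8 + 5*(-3))² = 33463/6 - (8 - 15)² = 33463/6 - 1*(-7)² = 33463/6 - 1*49 = 33463/6 - 49 = 33169/6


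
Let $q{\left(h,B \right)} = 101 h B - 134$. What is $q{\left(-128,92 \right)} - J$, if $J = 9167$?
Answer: $-1198677$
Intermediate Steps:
$q{\left(h,B \right)} = -134 + 101 B h$ ($q{\left(h,B \right)} = 101 B h - 134 = -134 + 101 B h$)
$q{\left(-128,92 \right)} - J = \left(-134 + 101 \cdot 92 \left(-128\right)\right) - 9167 = \left(-134 - 1189376\right) - 9167 = -1189510 - 9167 = -1198677$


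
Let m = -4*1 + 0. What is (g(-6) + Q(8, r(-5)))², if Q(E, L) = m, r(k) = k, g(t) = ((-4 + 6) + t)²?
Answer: 144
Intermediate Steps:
g(t) = (2 + t)²
m = -4 (m = -4 + 0 = -4)
Q(E, L) = -4
(g(-6) + Q(8, r(-5)))² = ((2 - 6)² - 4)² = ((-4)² - 4)² = (16 - 4)² = 12² = 144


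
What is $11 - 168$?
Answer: $-157$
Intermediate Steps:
$11 - 168 = -157$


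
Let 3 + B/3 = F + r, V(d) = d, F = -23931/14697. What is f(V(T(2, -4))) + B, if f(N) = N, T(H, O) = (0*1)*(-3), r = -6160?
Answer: -30200514/1633 ≈ -18494.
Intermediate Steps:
F = -2659/1633 (F = -23931*1/14697 = -2659/1633 ≈ -1.6283)
T(H, O) = 0 (T(H, O) = 0*(-3) = 0)
B = -30200514/1633 (B = -9 + 3*(-2659/1633 - 6160) = -9 + 3*(-10061939/1633) = -9 - 30185817/1633 = -30200514/1633 ≈ -18494.)
f(V(T(2, -4))) + B = 0 - 30200514/1633 = -30200514/1633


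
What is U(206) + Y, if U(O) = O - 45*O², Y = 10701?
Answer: -1898713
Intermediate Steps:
U(206) + Y = 206*(1 - 45*206) + 10701 = 206*(1 - 9270) + 10701 = 206*(-9269) + 10701 = -1909414 + 10701 = -1898713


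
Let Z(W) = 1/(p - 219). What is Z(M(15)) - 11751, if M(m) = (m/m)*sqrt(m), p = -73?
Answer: -3431293/292 ≈ -11751.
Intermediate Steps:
M(m) = sqrt(m) (M(m) = 1*sqrt(m) = sqrt(m))
Z(W) = -1/292 (Z(W) = 1/(-73 - 219) = 1/(-292) = -1/292)
Z(M(15)) - 11751 = -1/292 - 11751 = -3431293/292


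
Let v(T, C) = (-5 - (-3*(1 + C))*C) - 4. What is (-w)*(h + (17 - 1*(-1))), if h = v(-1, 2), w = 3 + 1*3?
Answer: -162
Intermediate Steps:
w = 6 (w = 3 + 3 = 6)
v(T, C) = -9 - C*(-3 - 3*C) (v(T, C) = (-5 - (-3 - 3*C)*C) - 4 = (-5 - C*(-3 - 3*C)) - 4 = -9 - C*(-3 - 3*C))
h = 9 (h = -9 + 3*2 + 3*2² = -9 + 6 + 3*4 = -9 + 6 + 12 = 9)
(-w)*(h + (17 - 1*(-1))) = (-1*6)*(9 + (17 - 1*(-1))) = -6*(9 + (17 + 1)) = -6*(9 + 18) = -6*27 = -162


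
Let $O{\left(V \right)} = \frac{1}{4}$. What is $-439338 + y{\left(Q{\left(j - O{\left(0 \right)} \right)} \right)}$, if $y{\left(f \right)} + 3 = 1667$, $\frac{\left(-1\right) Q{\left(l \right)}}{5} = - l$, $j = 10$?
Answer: $-437674$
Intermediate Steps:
$O{\left(V \right)} = \frac{1}{4}$
$Q{\left(l \right)} = 5 l$ ($Q{\left(l \right)} = - 5 \left(- l\right) = 5 l$)
$y{\left(f \right)} = 1664$ ($y{\left(f \right)} = -3 + 1667 = 1664$)
$-439338 + y{\left(Q{\left(j - O{\left(0 \right)} \right)} \right)} = -439338 + 1664 = -437674$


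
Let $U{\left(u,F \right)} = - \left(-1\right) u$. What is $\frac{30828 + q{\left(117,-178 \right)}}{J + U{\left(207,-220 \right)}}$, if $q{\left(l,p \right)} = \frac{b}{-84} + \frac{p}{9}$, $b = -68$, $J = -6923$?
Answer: $- \frac{1940969}{423108} \approx -4.5874$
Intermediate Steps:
$q{\left(l,p \right)} = \frac{17}{21} + \frac{p}{9}$ ($q{\left(l,p \right)} = - \frac{68}{-84} + \frac{p}{9} = \left(-68\right) \left(- \frac{1}{84}\right) + p \frac{1}{9} = \frac{17}{21} + \frac{p}{9}$)
$U{\left(u,F \right)} = u$
$\frac{30828 + q{\left(117,-178 \right)}}{J + U{\left(207,-220 \right)}} = \frac{30828 + \left(\frac{17}{21} + \frac{1}{9} \left(-178\right)\right)}{-6923 + 207} = \frac{30828 + \left(\frac{17}{21} - \frac{178}{9}\right)}{-6716} = \left(30828 - \frac{1195}{63}\right) \left(- \frac{1}{6716}\right) = \frac{1940969}{63} \left(- \frac{1}{6716}\right) = - \frac{1940969}{423108}$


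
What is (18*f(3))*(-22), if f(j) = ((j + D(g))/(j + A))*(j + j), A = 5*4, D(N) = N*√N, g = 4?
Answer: -26136/23 ≈ -1136.3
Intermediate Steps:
D(N) = N^(3/2)
A = 20
f(j) = 2*j*(8 + j)/(20 + j) (f(j) = ((j + 4^(3/2))/(j + 20))*(j + j) = ((j + 8)/(20 + j))*(2*j) = ((8 + j)/(20 + j))*(2*j) = 2*j*(8 + j)/(20 + j))
(18*f(3))*(-22) = (18*(2*3*(8 + 3)/(20 + 3)))*(-22) = (18*(2*3*11/23))*(-22) = (18*(2*3*(1/23)*11))*(-22) = (18*(66/23))*(-22) = (1188/23)*(-22) = -26136/23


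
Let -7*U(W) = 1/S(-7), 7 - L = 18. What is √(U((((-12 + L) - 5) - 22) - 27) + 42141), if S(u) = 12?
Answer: √74336703/42 ≈ 205.28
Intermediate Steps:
L = -11 (L = 7 - 1*18 = 7 - 18 = -11)
U(W) = -1/84 (U(W) = -⅐/12 = -⅐*1/12 = -1/84)
√(U((((-12 + L) - 5) - 22) - 27) + 42141) = √(-1/84 + 42141) = √(3539843/84) = √74336703/42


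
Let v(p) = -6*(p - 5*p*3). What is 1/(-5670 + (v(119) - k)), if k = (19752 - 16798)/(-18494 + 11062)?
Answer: 3716/16076893 ≈ 0.00023114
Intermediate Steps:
v(p) = 84*p (v(p) = -6*(p - 15*p) = -(-84)*p = 84*p)
k = -1477/3716 (k = 2954/(-7432) = 2954*(-1/7432) = -1477/3716 ≈ -0.39747)
1/(-5670 + (v(119) - k)) = 1/(-5670 + (84*119 - 1*(-1477/3716))) = 1/(-5670 + (9996 + 1477/3716)) = 1/(-5670 + 37146613/3716) = 1/(16076893/3716) = 3716/16076893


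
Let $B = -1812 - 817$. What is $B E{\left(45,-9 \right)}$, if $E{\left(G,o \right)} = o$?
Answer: $23661$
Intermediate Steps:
$B = -2629$
$B E{\left(45,-9 \right)} = \left(-2629\right) \left(-9\right) = 23661$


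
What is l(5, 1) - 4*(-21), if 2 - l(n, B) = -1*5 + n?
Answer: 86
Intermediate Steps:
l(n, B) = 7 - n (l(n, B) = 2 - (-1*5 + n) = 2 - (-5 + n) = 2 + (5 - n) = 7 - n)
l(5, 1) - 4*(-21) = (7 - 1*5) - 4*(-21) = (7 - 5) + 84 = 2 + 84 = 86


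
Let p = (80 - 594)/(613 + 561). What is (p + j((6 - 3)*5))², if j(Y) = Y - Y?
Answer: 66049/344569 ≈ 0.19169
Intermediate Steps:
j(Y) = 0
p = -257/587 (p = -514/1174 = -514*1/1174 = -257/587 ≈ -0.43782)
(p + j((6 - 3)*5))² = (-257/587 + 0)² = (-257/587)² = 66049/344569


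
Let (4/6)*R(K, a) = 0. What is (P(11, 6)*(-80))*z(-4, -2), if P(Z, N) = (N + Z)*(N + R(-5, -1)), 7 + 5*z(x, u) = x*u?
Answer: -1632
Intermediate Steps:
R(K, a) = 0 (R(K, a) = (3/2)*0 = 0)
z(x, u) = -7/5 + u*x/5 (z(x, u) = -7/5 + (x*u)/5 = -7/5 + (u*x)/5 = -7/5 + u*x/5)
P(Z, N) = N*(N + Z) (P(Z, N) = (N + Z)*(N + 0) = (N + Z)*N = N*(N + Z))
(P(11, 6)*(-80))*z(-4, -2) = ((6*(6 + 11))*(-80))*(-7/5 + (⅕)*(-2)*(-4)) = ((6*17)*(-80))*(-7/5 + 8/5) = (102*(-80))*(⅕) = -8160*⅕ = -1632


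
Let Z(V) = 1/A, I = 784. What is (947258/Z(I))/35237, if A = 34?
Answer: 32206772/35237 ≈ 914.00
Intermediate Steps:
Z(V) = 1/34
(947258/Z(I))/35237 = (947258/(1/34))/35237 = (947258*34)*(1/35237) = 32206772*(1/35237) = 32206772/35237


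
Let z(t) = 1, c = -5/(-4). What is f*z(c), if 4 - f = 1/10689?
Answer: 42755/10689 ≈ 3.9999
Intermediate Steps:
c = 5/4 (c = -5*(-1/4) = 5/4 ≈ 1.2500)
f = 42755/10689 (f = 4 - 1/10689 = 42755/10689 ≈ 3.9999)
f*z(c) = (42755/10689)*1 = 42755/10689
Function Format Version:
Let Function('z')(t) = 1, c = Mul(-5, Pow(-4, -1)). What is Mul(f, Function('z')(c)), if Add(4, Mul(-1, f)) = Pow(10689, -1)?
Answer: Rational(42755, 10689) ≈ 3.9999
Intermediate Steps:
c = Rational(5, 4) (c = Mul(-5, Rational(-1, 4)) = Rational(5, 4) ≈ 1.2500)
f = Rational(42755, 10689) (f = Add(4, Mul(-1, Pow(10689, -1))) = Add(4, Mul(-1, Rational(1, 10689))) = Add(4, Rational(-1, 10689)) = Rational(42755, 10689) ≈ 3.9999)
Mul(f, Function('z')(c)) = Mul(Rational(42755, 10689), 1) = Rational(42755, 10689)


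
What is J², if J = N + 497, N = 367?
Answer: 746496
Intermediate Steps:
J = 864 (J = 367 + 497 = 864)
J² = 864² = 746496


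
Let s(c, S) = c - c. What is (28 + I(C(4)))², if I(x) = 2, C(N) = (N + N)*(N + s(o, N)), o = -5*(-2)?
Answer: 900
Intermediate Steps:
o = 10
s(c, S) = 0
C(N) = 2*N² (C(N) = (N + N)*(N + 0) = (2*N)*N = 2*N²)
(28 + I(C(4)))² = (28 + 2)² = 30² = 900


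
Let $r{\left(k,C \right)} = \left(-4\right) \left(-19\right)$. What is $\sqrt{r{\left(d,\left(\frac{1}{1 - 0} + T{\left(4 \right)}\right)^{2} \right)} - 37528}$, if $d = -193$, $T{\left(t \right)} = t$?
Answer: $2 i \sqrt{9363} \approx 193.53 i$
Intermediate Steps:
$r{\left(k,C \right)} = 76$
$\sqrt{r{\left(d,\left(\frac{1}{1 - 0} + T{\left(4 \right)}\right)^{2} \right)} - 37528} = \sqrt{76 - 37528} = \sqrt{-37452} = 2 i \sqrt{9363}$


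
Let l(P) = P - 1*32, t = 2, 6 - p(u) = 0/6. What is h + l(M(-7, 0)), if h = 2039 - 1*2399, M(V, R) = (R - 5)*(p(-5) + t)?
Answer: -432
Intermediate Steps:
p(u) = 6 (p(u) = 6 - 0/6 = 6 - 1*0 = 6 + 0 = 6)
M(V, R) = -40 + 8*R (M(V, R) = (R - 5)*(6 + 2) = (-5 + R)*8 = -40 + 8*R)
h = -360 (h = 2039 - 2399 = -360)
l(P) = -32 + P (l(P) = P - 32 = -32 + P)
h + l(M(-7, 0)) = -360 + (-32 + (-40 + 8*0)) = -360 + (-32 + (-40 + 0)) = -360 + (-32 - 40) = -360 - 72 = -432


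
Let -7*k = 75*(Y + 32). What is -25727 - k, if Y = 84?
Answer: -171389/7 ≈ -24484.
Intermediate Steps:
k = -8700/7 (k = -75*(84 + 32)/7 = -75*116/7 = -⅐*8700 = -8700/7 ≈ -1242.9)
-25727 - k = -25727 - 1*(-8700/7) = -25727 + 8700/7 = -171389/7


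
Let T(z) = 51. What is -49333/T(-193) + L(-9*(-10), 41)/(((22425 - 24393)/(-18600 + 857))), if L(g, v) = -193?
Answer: -90577231/33456 ≈ -2707.4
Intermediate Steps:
-49333/T(-193) + L(-9*(-10), 41)/(((22425 - 24393)/(-18600 + 857))) = -49333/51 - 193*(-18600 + 857)/(22425 - 24393) = -49333*1/51 - 193/((-1968/(-17743))) = -49333/51 - 193/((-1968*(-1/17743))) = -49333/51 - 193/1968/17743 = -49333/51 - 193*17743/1968 = -49333/51 - 3424399/1968 = -90577231/33456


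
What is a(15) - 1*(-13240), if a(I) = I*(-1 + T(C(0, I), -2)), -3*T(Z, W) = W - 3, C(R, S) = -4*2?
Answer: 13250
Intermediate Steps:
C(R, S) = -8
T(Z, W) = 1 - W/3 (T(Z, W) = -(W - 3)/3 = -(-3 + W)/3 = 1 - W/3)
a(I) = 2*I/3 (a(I) = I*(-1 + (1 - ⅓*(-2))) = I*(-1 + (1 + ⅔)) = I*(-1 + 5/3) = I*(⅔) = 2*I/3)
a(15) - 1*(-13240) = (⅔)*15 - 1*(-13240) = 10 + 13240 = 13250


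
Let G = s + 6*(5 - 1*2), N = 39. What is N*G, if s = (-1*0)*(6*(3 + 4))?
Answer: 702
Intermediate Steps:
s = 0 (s = 0*(6*7) = 0*42 = 0)
G = 18 (G = 0 + 6*(5 - 1*2) = 0 + 6*(5 - 2) = 0 + 6*3 = 0 + 18 = 18)
N*G = 39*18 = 702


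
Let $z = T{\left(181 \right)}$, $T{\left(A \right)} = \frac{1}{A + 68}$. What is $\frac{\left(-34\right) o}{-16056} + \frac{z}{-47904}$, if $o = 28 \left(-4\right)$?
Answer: $- \frac{210287989}{886655136} \approx -0.23717$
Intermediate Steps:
$T{\left(A \right)} = \frac{1}{68 + A}$
$o = -112$
$z = \frac{1}{249}$ ($z = \frac{1}{68 + 181} = \frac{1}{249} \approx 0.0040161$)
$\frac{\left(-34\right) o}{-16056} + \frac{z}{-47904} = \frac{\left(-34\right) \left(-112\right)}{-16056} + \frac{1}{249 \left(-47904\right)} = 3808 \left(- \frac{1}{16056}\right) + \frac{1}{249} \left(- \frac{1}{47904}\right) = - \frac{476}{2007} - \frac{1}{11928096} = - \frac{210287989}{886655136}$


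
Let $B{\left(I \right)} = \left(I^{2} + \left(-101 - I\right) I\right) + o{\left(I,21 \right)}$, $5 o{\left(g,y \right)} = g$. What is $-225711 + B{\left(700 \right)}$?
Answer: $-296271$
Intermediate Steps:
$o{\left(g,y \right)} = \frac{g}{5}$
$B{\left(I \right)} = I^{2} + \frac{I}{5} + I \left(-101 - I\right)$ ($B{\left(I \right)} = \left(I^{2} + \left(-101 - I\right) I\right) + \frac{I}{5} = \left(I^{2} + I \left(-101 - I\right)\right) + \frac{I}{5} = I^{2} + \frac{I}{5} + I \left(-101 - I\right)$)
$-225711 + B{\left(700 \right)} = -225711 - 70560 = -296271$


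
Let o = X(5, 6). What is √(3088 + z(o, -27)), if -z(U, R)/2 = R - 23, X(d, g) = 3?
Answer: 2*√797 ≈ 56.462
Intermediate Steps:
o = 3
z(U, R) = 46 - 2*R (z(U, R) = -2*(R - 23) = -2*(-23 + R) = 46 - 2*R)
√(3088 + z(o, -27)) = √(3088 + (46 - 2*(-27))) = √(3088 + (46 + 54)) = √(3088 + 100) = √3188 = 2*√797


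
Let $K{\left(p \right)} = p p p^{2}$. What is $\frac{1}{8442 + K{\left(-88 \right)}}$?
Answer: $\frac{1}{59977978} \approx 1.6673 \cdot 10^{-8}$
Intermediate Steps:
$K{\left(p \right)} = p^{4}$ ($K{\left(p \right)} = p^{2} p^{2} = p^{4}$)
$\frac{1}{8442 + K{\left(-88 \right)}} = \frac{1}{8442 + \left(-88\right)^{4}} = \frac{1}{8442 + 59969536} = \frac{1}{59977978}$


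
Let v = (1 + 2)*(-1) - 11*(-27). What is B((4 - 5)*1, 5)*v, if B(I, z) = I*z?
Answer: -1470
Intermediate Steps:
v = 294 (v = 3*(-1) + 297 = -3 + 297 = 294)
B((4 - 5)*1, 5)*v = (((4 - 5)*1)*5)*294 = (-1*1*5)*294 = -1*5*294 = -5*294 = -1470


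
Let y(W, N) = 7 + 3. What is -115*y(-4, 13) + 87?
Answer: -1063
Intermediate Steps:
y(W, N) = 10
-115*y(-4, 13) + 87 = -115*10 + 87 = -1150 + 87 = -1063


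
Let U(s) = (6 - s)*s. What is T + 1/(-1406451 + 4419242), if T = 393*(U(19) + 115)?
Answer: -156291545915/3012791 ≈ -51876.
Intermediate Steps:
U(s) = s*(6 - s)
T = -51876 (T = 393*(19*(6 - 1*19) + 115) = 393*(19*(6 - 19) + 115) = 393*(19*(-13) + 115) = 393*(-247 + 115) = 393*(-132) = -51876)
T + 1/(-1406451 + 4419242) = -51876 + 1/(-1406451 + 4419242) = -51876 + 1/3012791 = -156291545915/3012791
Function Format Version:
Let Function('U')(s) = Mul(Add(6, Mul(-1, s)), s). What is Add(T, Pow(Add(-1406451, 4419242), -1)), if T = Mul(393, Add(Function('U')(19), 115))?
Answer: Rational(-156291545915, 3012791) ≈ -51876.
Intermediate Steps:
Function('U')(s) = Mul(s, Add(6, Mul(-1, s)))
T = -51876 (T = Mul(393, Add(Mul(19, Add(6, Mul(-1, 19))), 115)) = Mul(393, Add(Mul(19, Add(6, -19)), 115)) = Mul(393, Add(Mul(19, -13), 115)) = Mul(393, Add(-247, 115)) = Mul(393, -132) = -51876)
Add(T, Pow(Add(-1406451, 4419242), -1)) = Add(-51876, Pow(Add(-1406451, 4419242), -1)) = Add(-51876, Pow(3012791, -1)) = Add(-51876, Rational(1, 3012791)) = Rational(-156291545915, 3012791)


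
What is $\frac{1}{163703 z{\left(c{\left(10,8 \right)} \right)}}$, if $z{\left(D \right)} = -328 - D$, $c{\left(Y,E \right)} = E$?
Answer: $- \frac{1}{55004208} \approx -1.818 \cdot 10^{-8}$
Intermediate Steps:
$\frac{1}{163703 z{\left(c{\left(10,8 \right)} \right)}} = \frac{1}{163703 \left(-328 - 8\right)} = \frac{1}{163703 \left(-336\right)} = \frac{1}{163703} \left(- \frac{1}{336}\right) = - \frac{1}{55004208}$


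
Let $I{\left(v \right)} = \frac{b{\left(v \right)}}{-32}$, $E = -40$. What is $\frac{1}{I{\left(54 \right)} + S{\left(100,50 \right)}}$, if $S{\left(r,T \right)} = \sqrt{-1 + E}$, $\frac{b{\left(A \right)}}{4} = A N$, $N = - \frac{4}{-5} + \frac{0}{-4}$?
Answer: $- \frac{135}{1754} - \frac{25 i \sqrt{41}}{1754} \approx -0.076967 - 0.091265 i$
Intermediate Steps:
$N = \frac{4}{5}$ ($N = \left(-4\right) \left(- \frac{1}{5}\right) + 0 \left(- \frac{1}{4}\right) = \frac{4}{5} + 0 = \frac{4}{5} \approx 0.8$)
$b{\left(A \right)} = \frac{16 A}{5}$ ($b{\left(A \right)} = 4 A \frac{4}{5} = 4 \frac{4 A}{5} = \frac{16 A}{5}$)
$S{\left(r,T \right)} = i \sqrt{41}$ ($S{\left(r,T \right)} = \sqrt{-1 - 40} = \sqrt{-41} = i \sqrt{41}$)
$I{\left(v \right)} = - \frac{v}{10}$ ($I{\left(v \right)} = \frac{\frac{16}{5} v}{-32} = \frac{16 v}{5} \left(- \frac{1}{32}\right) = - \frac{v}{10}$)
$\frac{1}{I{\left(54 \right)} + S{\left(100,50 \right)}} = \frac{1}{\left(- \frac{1}{10}\right) 54 + i \sqrt{41}} = \frac{1}{- \frac{27}{5} + i \sqrt{41}}$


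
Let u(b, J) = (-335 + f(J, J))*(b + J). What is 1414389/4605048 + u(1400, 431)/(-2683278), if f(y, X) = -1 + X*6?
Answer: -281045326127/228826370136 ≈ -1.2282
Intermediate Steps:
f(y, X) = -1 + 6*X
u(b, J) = (-336 + 6*J)*(J + b) (u(b, J) = (-335 + (-1 + 6*J))*(b + J) = (-336 + 6*J)*(J + b))
1414389/4605048 + u(1400, 431)/(-2683278) = 1414389/4605048 + (-336*431 - 336*1400 + 6*431² + 6*431*1400)/(-2683278) = 1414389*(1/4605048) + (-144816 - 470400 + 6*185761 + 3620400)*(-1/2683278) = 471463/1535016 + (-144816 - 470400 + 1114566 + 3620400)*(-1/2683278) = 471463/1535016 + 4119750*(-1/2683278) = 471463/1535016 - 228875/149071 = -281045326127/228826370136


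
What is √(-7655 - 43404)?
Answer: I*√51059 ≈ 225.96*I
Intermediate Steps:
√(-7655 - 43404) = √(-51059) = I*√51059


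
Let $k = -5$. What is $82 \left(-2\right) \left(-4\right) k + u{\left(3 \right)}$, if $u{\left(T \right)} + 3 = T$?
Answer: $-3280$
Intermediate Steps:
$u{\left(T \right)} = -3 + T$
$82 \left(-2\right) \left(-4\right) k + u{\left(3 \right)} = 82 \left(-2\right) \left(-4\right) \left(-5\right) + \left(-3 + 3\right) = 82 \cdot 8 \left(-5\right) + 0 = 82 \left(-40\right) + 0 = -3280 + 0 = -3280$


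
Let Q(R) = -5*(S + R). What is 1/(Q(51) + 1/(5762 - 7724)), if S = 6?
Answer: -1962/559171 ≈ -0.0035088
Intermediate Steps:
Q(R) = -30 - 5*R (Q(R) = -5*(6 + R) = -30 - 5*R)
1/(Q(51) + 1/(5762 - 7724)) = 1/((-30 - 5*51) + 1/(5762 - 7724)) = 1/((-30 - 255) + 1/(-1962)) = 1/(-285 - 1/1962) = 1/(-559171/1962) = -1962/559171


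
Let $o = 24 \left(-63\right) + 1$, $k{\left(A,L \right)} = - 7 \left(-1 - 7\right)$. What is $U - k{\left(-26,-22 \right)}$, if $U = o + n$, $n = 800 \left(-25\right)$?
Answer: $-21567$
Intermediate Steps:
$k{\left(A,L \right)} = 56$ ($k{\left(A,L \right)} = \left(-7\right) \left(-8\right) = 56$)
$n = -20000$
$o = -1511$ ($o = -1512 + 1 = -1511$)
$U = -21511$ ($U = -1511 - 20000 = -21511$)
$U - k{\left(-26,-22 \right)} = -21511 - 56 = -21567$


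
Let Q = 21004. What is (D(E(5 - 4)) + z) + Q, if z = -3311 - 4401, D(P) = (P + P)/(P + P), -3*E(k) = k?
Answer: 13293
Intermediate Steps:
E(k) = -k/3
D(P) = 1 (D(P) = (2*P)/((2*P)) = (2*P)*(1/(2*P)) = 1)
z = -7712
(D(E(5 - 4)) + z) + Q = (1 - 7712) + 21004 = -7711 + 21004 = 13293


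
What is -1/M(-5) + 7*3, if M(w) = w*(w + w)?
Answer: 1049/50 ≈ 20.980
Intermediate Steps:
M(w) = 2*w² (M(w) = w*(2*w) = 2*w²)
-1/M(-5) + 7*3 = -1/(2*(-5)²) + 7*3 = -1/(2*25) + 21 = -1/50 + 21 = 1049/50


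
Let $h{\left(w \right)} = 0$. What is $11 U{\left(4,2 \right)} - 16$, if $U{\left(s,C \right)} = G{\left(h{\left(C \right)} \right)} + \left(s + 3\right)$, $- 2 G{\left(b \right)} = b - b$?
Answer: $61$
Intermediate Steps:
$G{\left(b \right)} = 0$ ($G{\left(b \right)} = - \frac{b - b}{2} = \left(- \frac{1}{2}\right) 0 = 0$)
$U{\left(s,C \right)} = 3 + s$ ($U{\left(s,C \right)} = 0 + \left(s + 3\right) = 0 + \left(3 + s\right) = 3 + s$)
$11 U{\left(4,2 \right)} - 16 = 11 \left(3 + 4\right) - 16 = 11 \cdot 7 - 16 = 77 - 16 = 61$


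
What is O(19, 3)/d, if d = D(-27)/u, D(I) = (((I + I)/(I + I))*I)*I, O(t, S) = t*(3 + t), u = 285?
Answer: 39710/243 ≈ 163.42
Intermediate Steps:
D(I) = I² (D(I) = (((2*I)/((2*I)))*I)*I = (((2*I)*(1/(2*I)))*I)*I = (1*I)*I = I*I = I²)
d = 243/95 (d = (-27)²/285 = 729*(1/285) = 243/95 ≈ 2.5579)
O(19, 3)/d = (19*(3 + 19))/(243/95) = (19*22)*(95/243) = 418*(95/243) = 39710/243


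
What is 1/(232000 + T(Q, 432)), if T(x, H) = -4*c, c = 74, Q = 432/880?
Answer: 1/231704 ≈ 4.3159e-6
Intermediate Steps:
Q = 27/55 (Q = 432*(1/880) = 27/55 ≈ 0.49091)
T(x, H) = -296 (T(x, H) = -4*74 = -296)
1/(232000 + T(Q, 432)) = 1/(232000 - 296) = 1/231704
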